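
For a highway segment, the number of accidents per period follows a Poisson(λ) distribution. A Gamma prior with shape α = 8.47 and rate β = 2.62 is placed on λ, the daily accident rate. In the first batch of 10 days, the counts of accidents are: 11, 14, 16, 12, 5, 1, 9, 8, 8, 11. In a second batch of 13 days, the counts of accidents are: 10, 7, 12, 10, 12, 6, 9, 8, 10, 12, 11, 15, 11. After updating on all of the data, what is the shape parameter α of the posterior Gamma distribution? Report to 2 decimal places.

236.47

With a Gamma(shape α, rate β) prior, the Poisson likelihood is conjugate: the posterior is Gamma(α + ΣXᵢ, β + n).
Batch 1: sum of counts S = 95 over n = 10 days.
After batch 1: Gamma(α+S, β+n) = Gamma(8.47+95, 2.62+10) = Gamma(103.47, 12.62).
Batch 2: sum of counts S = 133 over n = 13 days.
After batch 2: Gamma(α+S, β+n) = Gamma(103.47+133, 12.62+13) = Gamma(236.47, 25.62).
Posterior α = 236.47.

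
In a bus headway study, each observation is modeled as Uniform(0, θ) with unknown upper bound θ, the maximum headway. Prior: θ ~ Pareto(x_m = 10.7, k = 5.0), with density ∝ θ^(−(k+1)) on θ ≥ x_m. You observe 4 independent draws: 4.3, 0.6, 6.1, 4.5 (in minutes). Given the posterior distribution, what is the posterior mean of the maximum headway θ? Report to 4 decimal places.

A Pareto(scale x_m, shape k) prior on the upper bound θ of Uniform(0, θ) is conjugate: posterior is Pareto(max(x_m, max xᵢ), k + n).
Sample maximum = 6.1; prior scale x_m = 10.7 → posterior scale = max = 10.7.
Posterior shape = 5.0 + 4 = 9.0.
E[θ|data] = k·x_m/(k−1) = 9.0·10.7/8.0 = 12.0375.

12.0375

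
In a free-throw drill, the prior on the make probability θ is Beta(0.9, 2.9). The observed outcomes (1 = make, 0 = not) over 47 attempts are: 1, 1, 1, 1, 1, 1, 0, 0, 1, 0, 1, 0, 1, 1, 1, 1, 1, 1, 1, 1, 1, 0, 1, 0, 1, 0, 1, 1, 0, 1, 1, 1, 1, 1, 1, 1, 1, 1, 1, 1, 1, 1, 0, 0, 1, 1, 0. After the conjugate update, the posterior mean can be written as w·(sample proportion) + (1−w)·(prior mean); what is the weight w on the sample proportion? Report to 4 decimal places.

The Beta prior is conjugate to a Binomial/Bernoulli likelihood; the update adds successes to α and failures to β.
Posterior mean = (α₀+k)/(α₀+β₀+n) = [n/(α₀+β₀+n)]·(k/n) + [(α₀+β₀)/(α₀+β₀+n)]·α₀/(α₀+β₀), so only n and the prior enter the weight.
The weight on the data is w = n/(α₀+β₀+n) = 47/(0.9+2.9+47) = 47/50.8 = 0.9252.

0.9252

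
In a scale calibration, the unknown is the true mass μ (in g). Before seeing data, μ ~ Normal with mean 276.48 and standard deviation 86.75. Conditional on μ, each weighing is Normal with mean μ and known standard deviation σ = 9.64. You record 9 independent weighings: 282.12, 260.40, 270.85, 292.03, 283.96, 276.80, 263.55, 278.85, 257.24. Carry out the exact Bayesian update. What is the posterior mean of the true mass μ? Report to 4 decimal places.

For Normal data with known variance σ², a Normal(μ₀, σ₀²) prior on μ is conjugate. Posterior precision = 1/σ₀² + n/σ²; posterior mean is the precision-weighted average of μ₀ and x̄.
Σxᵢ = 282.12 + 260.40 + 270.85 + 292.03 + 283.96 + 276.80 + 263.55 + 278.85 + 257.24 = 2465.8, so n·x̄ = 2465.8.
σ₀² = 86.75² = 7525.5625, σ² = 9.64² = 92.9296; σ² + n·σ₀² = 92.9296 + 9·7525.5625 = 67822.9921.
Posterior mean = (μ₀/σ₀² + n·x̄/σ²)/(1/σ₀² + n/σ²) = (σ²·μ₀ + σ₀²·n·x̄)/(σ² + n·σ₀²) = (92.9296·276.48 + 7525.5625·2465.8)/67822.9921 = 18582225.188308/67822.9921 = 273.9812.

273.9812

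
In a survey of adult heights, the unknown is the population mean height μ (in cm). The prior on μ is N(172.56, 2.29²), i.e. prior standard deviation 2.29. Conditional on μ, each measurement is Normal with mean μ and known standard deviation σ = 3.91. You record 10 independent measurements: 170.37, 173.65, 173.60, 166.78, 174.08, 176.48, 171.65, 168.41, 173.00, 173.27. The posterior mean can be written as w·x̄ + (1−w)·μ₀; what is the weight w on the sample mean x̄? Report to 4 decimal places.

For Normal data with known variance σ², a Normal(μ₀, σ₀²) prior on μ is conjugate. Posterior precision = 1/σ₀² + n/σ²; posterior mean is the precision-weighted average of μ₀ and x̄.
σ₀² = 2.29² = 5.2441, σ² = 3.91² = 15.2881. Prior precision 1/σ₀² = 1/5.2441; data precision n/σ² = 10/15.2881.
w = (n/σ²)/(1/σ₀² + n/σ²) = n·σ₀²/(σ² + n·σ₀²) = 10·5.2441/(15.2881 + 10·5.2441) = 52.441/67.7291 = 0.7743.

0.7743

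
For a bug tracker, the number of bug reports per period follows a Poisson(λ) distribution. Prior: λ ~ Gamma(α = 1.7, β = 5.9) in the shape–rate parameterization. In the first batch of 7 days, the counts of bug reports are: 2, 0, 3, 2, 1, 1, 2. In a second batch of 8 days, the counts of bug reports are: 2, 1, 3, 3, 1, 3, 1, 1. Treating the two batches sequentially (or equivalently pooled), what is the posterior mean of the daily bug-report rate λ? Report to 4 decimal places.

With a Gamma(shape α, rate β) prior, the Poisson likelihood is conjugate: the posterior is Gamma(α + ΣXᵢ, β + n).
Batch 1: sum of counts S = 11 over n = 7 days.
After batch 1: Gamma(α+S, β+n) = Gamma(1.7+11, 5.9+7) = Gamma(12.7, 12.9).
Batch 2: sum of counts S = 15 over n = 8 days.
After batch 2: Gamma(α+S, β+n) = Gamma(12.7+15, 12.9+8) = Gamma(27.7, 20.9).
Posterior mean = α/β = 27.7/20.9 = 1.3254.

1.3254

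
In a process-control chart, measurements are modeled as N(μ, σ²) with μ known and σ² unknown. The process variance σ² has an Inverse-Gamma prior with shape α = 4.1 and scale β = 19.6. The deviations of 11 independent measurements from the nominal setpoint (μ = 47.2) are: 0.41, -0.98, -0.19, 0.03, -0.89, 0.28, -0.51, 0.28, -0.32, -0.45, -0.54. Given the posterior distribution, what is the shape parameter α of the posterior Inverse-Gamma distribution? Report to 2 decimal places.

9.60

With known mean μ and an Inverse-Gamma(α, β) prior on σ², the Normal likelihood is conjugate: posterior is Inv-Gamma(α + n/2, β + Σ(xᵢ−μ)²/2).
Σ(xᵢ−μ)² = (0.41)² + (-0.98)² + (-0.19)² + (0.03)² + (-0.89)² + (0.28)² + (-0.51)² + (0.28)² + (-0.32)² + (-0.45)² + (-0.54)² = 2.9710.
Posterior: Inv-Gamma(4.1 + 11/2, 19.6 + 2.9710/2) = Inv-Gamma(9.60, 21.08550).
Posterior α = 9.60.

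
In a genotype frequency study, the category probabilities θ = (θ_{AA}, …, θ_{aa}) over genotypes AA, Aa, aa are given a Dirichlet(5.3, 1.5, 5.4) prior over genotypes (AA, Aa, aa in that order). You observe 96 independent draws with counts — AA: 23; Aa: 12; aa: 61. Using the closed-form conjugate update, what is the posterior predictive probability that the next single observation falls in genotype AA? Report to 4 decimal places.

The Dirichlet prior is conjugate to the Multinomial likelihood: each posterior αⱼ = prior αⱼ + observed count nⱼ.
Posterior concentration: (28.3, 13.5, 66.4), total = 108.2.
P(next = AA | data) = α_{AA}/Σα = 0.2616.

0.2616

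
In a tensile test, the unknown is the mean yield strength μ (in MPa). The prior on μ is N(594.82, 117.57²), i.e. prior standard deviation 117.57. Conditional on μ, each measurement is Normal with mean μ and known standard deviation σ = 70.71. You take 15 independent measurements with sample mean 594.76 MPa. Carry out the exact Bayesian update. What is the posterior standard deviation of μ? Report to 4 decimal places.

For Normal data with known variance σ², a Normal(μ₀, σ₀²) prior on μ is conjugate. Posterior precision = 1/σ₀² + n/σ²; posterior mean is the precision-weighted average of μ₀ and x̄.
σ₀² = 117.57² = 13822.7049, σ² = 70.71² = 4999.9041; σ² + n·σ₀² = 4999.9041 + 15·13822.7049 = 212340.4776.
Posterior precision = 1/σ₀² + n/σ² = 1/13822.7049 + 15/4999.9041 = (σ² + n·σ₀²)/(σ₀²σ²) = 212340.4776/(13822.7049·4999.9041); posterior variance σₙ² = σ₀²σ²/(σ² + n·σ₀²) = 13822.7049·4999.9041/212340.4776 = 325.478212.
Posterior SD = √σₙ² = √(13822.7049·4999.9041/212340.4776) = 18.0410.

18.0410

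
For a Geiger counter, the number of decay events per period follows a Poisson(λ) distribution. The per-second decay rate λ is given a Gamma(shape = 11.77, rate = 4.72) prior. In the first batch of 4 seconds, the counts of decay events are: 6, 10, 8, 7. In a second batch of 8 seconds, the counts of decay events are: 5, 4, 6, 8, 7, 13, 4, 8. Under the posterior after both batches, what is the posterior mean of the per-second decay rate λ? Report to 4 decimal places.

5.8475

With a Gamma(shape α, rate β) prior, the Poisson likelihood is conjugate: the posterior is Gamma(α + ΣXᵢ, β + n).
Batch 1: sum of counts S = 31 over n = 4 seconds.
After batch 1: Gamma(α+S, β+n) = Gamma(11.77+31, 4.72+4) = Gamma(42.77, 8.72).
Batch 2: sum of counts S = 55 over n = 8 seconds.
After batch 2: Gamma(α+S, β+n) = Gamma(42.77+55, 8.72+8) = Gamma(97.77, 16.72).
Posterior mean = α/β = 97.77/16.72 = 5.8475.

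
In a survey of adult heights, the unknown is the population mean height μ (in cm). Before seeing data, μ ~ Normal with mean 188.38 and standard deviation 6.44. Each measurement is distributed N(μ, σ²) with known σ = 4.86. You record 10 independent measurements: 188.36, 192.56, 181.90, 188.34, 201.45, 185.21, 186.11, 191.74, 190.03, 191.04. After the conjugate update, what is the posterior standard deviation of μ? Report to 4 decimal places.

For Normal data with known variance σ², a Normal(μ₀, σ₀²) prior on μ is conjugate. Posterior precision = 1/σ₀² + n/σ²; posterior mean is the precision-weighted average of μ₀ and x̄.
σ₀² = 6.44² = 41.4736, σ² = 4.86² = 23.6196; σ² + n·σ₀² = 23.6196 + 10·41.4736 = 438.3556.
Posterior precision = 1/σ₀² + n/σ² = 1/41.4736 + 10/23.6196 = (σ² + n·σ₀²)/(σ₀²σ²) = 438.3556/(41.4736·23.6196); posterior variance σₙ² = σ₀²σ²/(σ² + n·σ₀²) = 41.4736·23.6196/438.3556 = 2.234692.
Posterior SD = √σₙ² = √(41.4736·23.6196/438.3556) = 1.4949.

1.4949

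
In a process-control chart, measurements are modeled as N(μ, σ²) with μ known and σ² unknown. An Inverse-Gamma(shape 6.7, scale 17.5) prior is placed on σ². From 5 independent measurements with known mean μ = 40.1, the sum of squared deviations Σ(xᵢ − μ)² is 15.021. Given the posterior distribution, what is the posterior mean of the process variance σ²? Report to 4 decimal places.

With known mean μ and an Inverse-Gamma(α, β) prior on σ², the Normal likelihood is conjugate: posterior is Inv-Gamma(α + n/2, β + Σ(xᵢ−μ)²/2).
Posterior: Inv-Gamma(6.7 + 5/2, 17.5 + 15.021/2) = Inv-Gamma(9.20, 25.0105).
E[σ²|data] = β/(α−1) = 25.0105/8.20 = 3.0501.

3.0501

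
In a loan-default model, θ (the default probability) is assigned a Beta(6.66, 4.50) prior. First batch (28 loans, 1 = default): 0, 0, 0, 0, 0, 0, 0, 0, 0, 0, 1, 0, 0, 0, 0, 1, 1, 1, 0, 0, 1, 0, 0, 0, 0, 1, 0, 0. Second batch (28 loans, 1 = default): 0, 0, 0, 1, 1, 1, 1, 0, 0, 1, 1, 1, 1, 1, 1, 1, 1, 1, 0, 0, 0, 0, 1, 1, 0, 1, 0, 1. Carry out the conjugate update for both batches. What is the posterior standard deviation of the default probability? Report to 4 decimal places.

The Beta prior is conjugate to a Binomial/Bernoulli likelihood; the update adds successes to α and failures to β.
After batch 1: Beta(6.66+6, 4.50+22) = Beta(12.66, 26.50).
After batch 2: Beta(12.66+17, 26.50+11) = Beta(29.66, 37.50).
Var = αβ/((α+β)²(α+β+1)) = 29.66·37.50/(67.16²·68.16) = 0.00361786; SD = √0.00361786 = 0.0601.

0.0601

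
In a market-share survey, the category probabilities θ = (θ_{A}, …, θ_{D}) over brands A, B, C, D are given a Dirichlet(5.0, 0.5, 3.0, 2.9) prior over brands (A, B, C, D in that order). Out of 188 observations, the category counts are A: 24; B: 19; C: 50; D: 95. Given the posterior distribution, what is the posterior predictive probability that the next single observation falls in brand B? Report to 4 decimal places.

The Dirichlet prior is conjugate to the Multinomial likelihood: each posterior αⱼ = prior αⱼ + observed count nⱼ.
Posterior concentration: (29.0, 19.5, 53.0, 97.9), total = 199.4.
P(next = B | data) = α_{B}/Σα = 0.0978.

0.0978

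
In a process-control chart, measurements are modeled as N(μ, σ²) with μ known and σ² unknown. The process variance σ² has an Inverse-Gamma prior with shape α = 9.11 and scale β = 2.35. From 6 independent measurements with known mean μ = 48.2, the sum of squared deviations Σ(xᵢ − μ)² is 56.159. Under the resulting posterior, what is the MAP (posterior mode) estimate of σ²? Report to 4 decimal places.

2.3211

With known mean μ and an Inverse-Gamma(α, β) prior on σ², the Normal likelihood is conjugate: posterior is Inv-Gamma(α + n/2, β + Σ(xᵢ−μ)²/2).
Posterior: Inv-Gamma(9.11 + 6/2, 2.35 + 56.159/2) = Inv-Gamma(12.11, 30.4295).
Mode = β/(α+1) = 30.4295/13.11 = 2.3211.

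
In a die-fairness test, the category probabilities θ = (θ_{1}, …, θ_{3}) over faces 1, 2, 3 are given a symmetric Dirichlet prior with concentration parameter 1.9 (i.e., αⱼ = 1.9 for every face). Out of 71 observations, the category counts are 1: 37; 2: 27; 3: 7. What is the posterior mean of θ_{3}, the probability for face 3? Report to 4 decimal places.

0.1160

The Dirichlet prior is conjugate to the Multinomial likelihood: each posterior αⱼ = prior αⱼ + observed count nⱼ.
Posterior concentration: (38.9, 28.9, 8.9), total = 76.7.
E[θ_{3}|data] = α_{3}/Σα = 8.9/76.7 = 0.1160.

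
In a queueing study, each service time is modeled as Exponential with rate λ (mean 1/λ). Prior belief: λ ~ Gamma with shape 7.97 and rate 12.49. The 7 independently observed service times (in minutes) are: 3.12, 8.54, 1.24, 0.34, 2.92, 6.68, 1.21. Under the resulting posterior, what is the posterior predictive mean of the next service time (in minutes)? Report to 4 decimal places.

With a Gamma(shape α, rate β) prior on the exponential rate λ, the posterior after n observations with total T = Σxᵢ is Gamma(α+n, β+T).
Sum of observations T = 24.05 minutes; n = 7.
Posterior: Gamma(7.97+7, 12.49+24.05) = Gamma(14.97, 36.54).
The predictive distribution for the next observation is Lomax; its mean is β/(α−1) = 36.54/13.97 = 2.6156.

2.6156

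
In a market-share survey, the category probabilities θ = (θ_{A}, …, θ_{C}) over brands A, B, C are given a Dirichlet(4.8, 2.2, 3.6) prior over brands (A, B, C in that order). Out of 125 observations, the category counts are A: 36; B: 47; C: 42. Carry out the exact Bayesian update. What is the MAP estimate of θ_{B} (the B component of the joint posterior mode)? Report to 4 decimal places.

The Dirichlet prior is conjugate to the Multinomial likelihood: each posterior αⱼ = prior αⱼ + observed count nⱼ.
Posterior concentration: (40.8, 49.2, 45.6), total = 135.6.
Joint mode component: (α_{B}−1)/(Σα−K) = 48.2/132.6 = 0.3635.

0.3635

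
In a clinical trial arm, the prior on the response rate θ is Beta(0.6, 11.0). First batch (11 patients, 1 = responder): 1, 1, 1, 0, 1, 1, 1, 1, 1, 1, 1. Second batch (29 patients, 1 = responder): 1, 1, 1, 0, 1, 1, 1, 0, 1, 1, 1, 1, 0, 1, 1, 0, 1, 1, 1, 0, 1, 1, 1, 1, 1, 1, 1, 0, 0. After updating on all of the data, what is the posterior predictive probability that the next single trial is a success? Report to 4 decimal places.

0.6318

The Beta prior is conjugate to a Binomial/Bernoulli likelihood; the update adds successes to α and failures to β.
After batch 1: Beta(0.6+10, 11.0+1) = Beta(10.6, 12.0).
After batch 2: Beta(10.6+22, 12.0+7) = Beta(32.6, 19.0).
For a single future Bernoulli trial, P(success | data) = α/(α+β) = 0.6318.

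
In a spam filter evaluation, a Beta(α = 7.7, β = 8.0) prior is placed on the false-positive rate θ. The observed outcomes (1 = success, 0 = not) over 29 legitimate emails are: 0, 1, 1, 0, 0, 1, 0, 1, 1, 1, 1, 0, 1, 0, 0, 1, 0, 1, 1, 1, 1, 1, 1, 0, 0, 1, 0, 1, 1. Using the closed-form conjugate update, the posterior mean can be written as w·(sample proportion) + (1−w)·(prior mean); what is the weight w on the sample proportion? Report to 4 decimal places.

0.6488

The Beta prior is conjugate to a Binomial/Bernoulli likelihood; the update adds successes to α and failures to β.
Posterior mean = (α₀+k)/(α₀+β₀+n) = [n/(α₀+β₀+n)]·(k/n) + [(α₀+β₀)/(α₀+β₀+n)]·α₀/(α₀+β₀), so only n and the prior enter the weight.
The weight on the data is w = n/(α₀+β₀+n) = 29/(7.7+8.0+29) = 29/44.7 = 0.6488.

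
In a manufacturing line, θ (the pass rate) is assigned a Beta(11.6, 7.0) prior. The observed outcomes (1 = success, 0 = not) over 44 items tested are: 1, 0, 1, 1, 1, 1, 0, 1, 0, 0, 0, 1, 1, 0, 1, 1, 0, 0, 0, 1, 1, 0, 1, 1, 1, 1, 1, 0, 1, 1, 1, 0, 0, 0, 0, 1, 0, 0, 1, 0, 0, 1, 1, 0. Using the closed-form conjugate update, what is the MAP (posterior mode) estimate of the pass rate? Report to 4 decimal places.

The Beta prior is conjugate to a Binomial/Bernoulli likelihood; the update adds successes to α and failures to β.
Posterior: Beta(α+k, β+n−k) = Beta(11.6+24, 7.0+20) = Beta(35.6, 27.0).
Mode of Beta(a,b) for a,b>1 is (a−1)/(a+b−2) = 34.6/60.6 = 0.5710.

0.5710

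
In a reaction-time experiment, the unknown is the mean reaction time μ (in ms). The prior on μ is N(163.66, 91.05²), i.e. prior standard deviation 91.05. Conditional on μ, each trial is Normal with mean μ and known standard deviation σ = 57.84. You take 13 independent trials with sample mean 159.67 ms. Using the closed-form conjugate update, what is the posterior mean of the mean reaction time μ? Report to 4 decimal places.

For Normal data with known variance σ², a Normal(μ₀, σ₀²) prior on μ is conjugate. Posterior precision = 1/σ₀² + n/σ²; posterior mean is the precision-weighted average of μ₀ and x̄.
n·x̄ = 13·159.67 = 2075.71.
σ₀² = 91.05² = 8290.1025, σ² = 57.84² = 3345.4656; σ² + n·σ₀² = 3345.4656 + 13·8290.1025 = 111116.7981.
Posterior mean = (μ₀/σ₀² + n·x̄/σ²)/(1/σ₀² + n/σ²) = (σ²·μ₀ + σ₀²·n·x̄)/(σ² + n·σ₀²) = (3345.4656·163.66 + 8290.1025·2075.71)/111116.7981 = 17755367.560371/111116.7981 = 159.7901.

159.7901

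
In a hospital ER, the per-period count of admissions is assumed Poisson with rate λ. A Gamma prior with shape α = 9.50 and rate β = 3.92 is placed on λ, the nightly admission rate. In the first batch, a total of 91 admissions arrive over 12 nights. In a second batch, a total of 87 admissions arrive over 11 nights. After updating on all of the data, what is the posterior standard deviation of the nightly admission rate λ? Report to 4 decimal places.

With a Gamma(shape α, rate β) prior, the Poisson likelihood is conjugate: the posterior is Gamma(α + ΣXᵢ, β + n).
After batch 1: Gamma(α+S, β+n) = Gamma(9.50+91, 3.92+12) = Gamma(100.50, 15.92).
After batch 2: Gamma(α+S, β+n) = Gamma(100.50+87, 15.92+11) = Gamma(187.50, 26.92).
SD = √α/β = √187.50/26.92 = 0.5087.

0.5087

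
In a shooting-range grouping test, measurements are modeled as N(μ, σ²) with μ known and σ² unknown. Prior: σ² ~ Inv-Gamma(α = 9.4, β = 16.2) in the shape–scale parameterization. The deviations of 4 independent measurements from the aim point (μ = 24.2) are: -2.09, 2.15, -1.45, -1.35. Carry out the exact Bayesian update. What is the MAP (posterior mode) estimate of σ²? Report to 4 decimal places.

1.8272

With known mean μ and an Inverse-Gamma(α, β) prior on σ², the Normal likelihood is conjugate: posterior is Inv-Gamma(α + n/2, β + Σ(xᵢ−μ)²/2).
Σ(xᵢ−μ)² = (-2.09)² + (2.15)² + (-1.45)² + (-1.35)² = 12.9156.
Posterior: Inv-Gamma(9.4 + 4/2, 16.2 + 12.9156/2) = Inv-Gamma(11.40, 22.65780).
Mode = β/(α+1) = 22.65780/12.40 = 1.8272.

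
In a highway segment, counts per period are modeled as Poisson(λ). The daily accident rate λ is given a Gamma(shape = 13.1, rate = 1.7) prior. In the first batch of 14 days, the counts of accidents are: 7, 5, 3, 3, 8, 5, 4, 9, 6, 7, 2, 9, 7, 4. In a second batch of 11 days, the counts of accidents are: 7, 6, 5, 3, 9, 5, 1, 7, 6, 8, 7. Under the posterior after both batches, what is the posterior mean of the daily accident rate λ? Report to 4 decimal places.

With a Gamma(shape α, rate β) prior, the Poisson likelihood is conjugate: the posterior is Gamma(α + ΣXᵢ, β + n).
Batch 1: sum of counts S = 79 over n = 14 days.
After batch 1: Gamma(α+S, β+n) = Gamma(13.1+79, 1.7+14) = Gamma(92.1, 15.7).
Batch 2: sum of counts S = 64 over n = 11 days.
After batch 2: Gamma(α+S, β+n) = Gamma(92.1+64, 15.7+11) = Gamma(156.1, 26.7).
Posterior mean = α/β = 156.1/26.7 = 5.8464.

5.8464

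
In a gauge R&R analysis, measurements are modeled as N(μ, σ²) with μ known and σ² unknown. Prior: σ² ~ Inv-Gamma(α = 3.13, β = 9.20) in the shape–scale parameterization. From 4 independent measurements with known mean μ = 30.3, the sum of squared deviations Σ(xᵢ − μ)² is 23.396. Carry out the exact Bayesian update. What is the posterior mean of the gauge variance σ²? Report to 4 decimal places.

With known mean μ and an Inverse-Gamma(α, β) prior on σ², the Normal likelihood is conjugate: posterior is Inv-Gamma(α + n/2, β + Σ(xᵢ−μ)²/2).
Posterior: Inv-Gamma(3.13 + 4/2, 9.20 + 23.396/2) = Inv-Gamma(5.13, 20.8980).
E[σ²|data] = β/(α−1) = 20.8980/4.13 = 5.0600.

5.0600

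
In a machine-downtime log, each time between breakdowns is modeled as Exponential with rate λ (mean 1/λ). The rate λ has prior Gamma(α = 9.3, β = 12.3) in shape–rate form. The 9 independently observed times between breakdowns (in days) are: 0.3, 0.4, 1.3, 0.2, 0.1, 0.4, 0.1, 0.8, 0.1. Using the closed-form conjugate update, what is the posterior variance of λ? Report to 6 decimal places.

With a Gamma(shape α, rate β) prior on the exponential rate λ, the posterior after n observations with total T = Σxᵢ is Gamma(α+n, β+T).
Sum of observations T = 3.7 days; n = 9.
Posterior: Gamma(9.3+9, 12.3+3.7) = Gamma(18.3, 16.0).
Var = α/β² = 0.071484.

0.071484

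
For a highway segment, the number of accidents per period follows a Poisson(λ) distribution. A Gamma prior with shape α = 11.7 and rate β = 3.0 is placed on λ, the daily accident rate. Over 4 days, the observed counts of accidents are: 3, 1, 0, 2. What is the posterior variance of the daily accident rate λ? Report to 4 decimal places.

With a Gamma(shape α, rate β) prior, the Poisson likelihood is conjugate: the posterior is Gamma(α + ΣXᵢ, β + n).
Sum of counts S = 6 over n = 4 days.
Posterior: Gamma(α+S, β+n) = Gamma(11.7+6, 3.0+4) = Gamma(17.7, 7.0).
Var = α/β² = 17.7/7.0² = 0.3612.

0.3612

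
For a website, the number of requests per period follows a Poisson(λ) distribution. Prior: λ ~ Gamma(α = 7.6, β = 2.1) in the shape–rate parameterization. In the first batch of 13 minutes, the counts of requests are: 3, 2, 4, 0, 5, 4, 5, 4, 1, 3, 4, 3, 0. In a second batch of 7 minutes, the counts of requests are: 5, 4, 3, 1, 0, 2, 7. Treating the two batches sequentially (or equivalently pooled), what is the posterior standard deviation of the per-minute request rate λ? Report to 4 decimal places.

0.3720

With a Gamma(shape α, rate β) prior, the Poisson likelihood is conjugate: the posterior is Gamma(α + ΣXᵢ, β + n).
Batch 1: sum of counts S = 38 over n = 13 minutes.
After batch 1: Gamma(α+S, β+n) = Gamma(7.6+38, 2.1+13) = Gamma(45.6, 15.1).
Batch 2: sum of counts S = 22 over n = 7 minutes.
After batch 2: Gamma(α+S, β+n) = Gamma(45.6+22, 15.1+7) = Gamma(67.6, 22.1).
SD = √α/β = √67.6/22.1 = 0.3720.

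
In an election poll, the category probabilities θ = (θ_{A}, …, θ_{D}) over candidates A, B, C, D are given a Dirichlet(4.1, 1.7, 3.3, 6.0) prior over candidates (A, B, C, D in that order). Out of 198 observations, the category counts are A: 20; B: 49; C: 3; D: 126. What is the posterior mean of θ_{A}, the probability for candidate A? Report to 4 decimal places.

The Dirichlet prior is conjugate to the Multinomial likelihood: each posterior αⱼ = prior αⱼ + observed count nⱼ.
Posterior concentration: (24.1, 50.7, 6.3, 132.0), total = 213.1.
E[θ_{A}|data] = α_{A}/Σα = 24.1/213.1 = 0.1131.

0.1131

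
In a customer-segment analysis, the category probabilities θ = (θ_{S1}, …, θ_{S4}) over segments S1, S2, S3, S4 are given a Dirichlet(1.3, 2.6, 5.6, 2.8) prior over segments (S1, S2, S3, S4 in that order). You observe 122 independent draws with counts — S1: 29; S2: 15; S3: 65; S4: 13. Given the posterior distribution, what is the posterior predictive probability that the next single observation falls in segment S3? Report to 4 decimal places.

0.5257

The Dirichlet prior is conjugate to the Multinomial likelihood: each posterior αⱼ = prior αⱼ + observed count nⱼ.
Posterior concentration: (30.3, 17.6, 70.6, 15.8), total = 134.3.
P(next = S3 | data) = α_{S3}/Σα = 0.5257.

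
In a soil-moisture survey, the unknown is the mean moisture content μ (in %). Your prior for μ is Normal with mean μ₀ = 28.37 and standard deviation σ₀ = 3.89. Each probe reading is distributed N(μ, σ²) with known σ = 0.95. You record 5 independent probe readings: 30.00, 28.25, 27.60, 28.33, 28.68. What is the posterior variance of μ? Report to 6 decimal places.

0.178372

For Normal data with known variance σ², a Normal(μ₀, σ₀²) prior on μ is conjugate. Posterior precision = 1/σ₀² + n/σ²; posterior mean is the precision-weighted average of μ₀ and x̄.
σ₀² = 3.89² = 15.1321, σ² = 0.95² = 0.9025; σ² + n·σ₀² = 0.9025 + 5·15.1321 = 76.563.
Posterior precision = 1/σ₀² + n/σ² = 1/15.1321 + 5/0.9025 = (σ² + n·σ₀²)/(σ₀²σ²) = 76.563/(15.1321·0.9025); posterior variance σₙ² = σ₀²σ²/(σ² + n·σ₀²) = 15.1321·0.9025/76.563 = 0.178372.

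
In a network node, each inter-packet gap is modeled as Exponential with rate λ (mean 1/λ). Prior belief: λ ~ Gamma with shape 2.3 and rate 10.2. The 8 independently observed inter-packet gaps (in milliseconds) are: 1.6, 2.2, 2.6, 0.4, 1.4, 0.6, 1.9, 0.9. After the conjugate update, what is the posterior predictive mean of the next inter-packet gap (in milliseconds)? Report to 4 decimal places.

2.3441

With a Gamma(shape α, rate β) prior on the exponential rate λ, the posterior after n observations with total T = Σxᵢ is Gamma(α+n, β+T).
Sum of observations T = 11.6 milliseconds; n = 8.
Posterior: Gamma(2.3+8, 10.2+11.6) = Gamma(10.3, 21.8).
The predictive distribution for the next observation is Lomax; its mean is β/(α−1) = 21.8/9.3 = 2.3441.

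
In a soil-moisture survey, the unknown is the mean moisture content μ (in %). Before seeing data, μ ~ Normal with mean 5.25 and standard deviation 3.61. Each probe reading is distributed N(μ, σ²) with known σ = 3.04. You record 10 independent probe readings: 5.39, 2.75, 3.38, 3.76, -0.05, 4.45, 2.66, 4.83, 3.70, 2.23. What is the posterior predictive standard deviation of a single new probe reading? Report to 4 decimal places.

For Normal data with known variance σ², a Normal(μ₀, σ₀²) prior on μ is conjugate. Posterior precision = 1/σ₀² + n/σ²; posterior mean is the precision-weighted average of μ₀ and x̄.
σ₀² = 3.61² = 13.0321, σ² = 3.04² = 9.2416; σ² + n·σ₀² = 9.2416 + 10·13.0321 = 139.5626.
Posterior precision = 1/σ₀² + n/σ² = 1/13.0321 + 10/9.2416 = (σ² + n·σ₀²)/(σ₀²σ²) = 139.5626/(13.0321·9.2416); posterior variance σₙ² = σ₀²σ²/(σ² + n·σ₀²) = 13.0321·9.2416/139.5626 = 0.862964.
Predictive variance for one new observation = σₙ² + σ² = 13.0321·9.2416/139.5626 + 9.2416 = σ²·(σ₀² + 139.5626)/139.5626 = 9.2416·152.5947/139.5626 = 10.104564; SD = √(9.2416·152.5947/139.5626) = 3.1788.

3.1788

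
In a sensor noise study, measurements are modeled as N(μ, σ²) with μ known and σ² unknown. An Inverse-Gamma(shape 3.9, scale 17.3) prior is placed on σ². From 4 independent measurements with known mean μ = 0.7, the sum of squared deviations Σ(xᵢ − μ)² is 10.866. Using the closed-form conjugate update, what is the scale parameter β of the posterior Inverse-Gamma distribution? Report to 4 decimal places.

With known mean μ and an Inverse-Gamma(α, β) prior on σ², the Normal likelihood is conjugate: posterior is Inv-Gamma(α + n/2, β + Σ(xᵢ−μ)²/2).
Posterior: Inv-Gamma(3.9 + 4/2, 17.3 + 10.866/2) = Inv-Gamma(5.90, 22.7330).
Posterior β = 22.7330.

22.7330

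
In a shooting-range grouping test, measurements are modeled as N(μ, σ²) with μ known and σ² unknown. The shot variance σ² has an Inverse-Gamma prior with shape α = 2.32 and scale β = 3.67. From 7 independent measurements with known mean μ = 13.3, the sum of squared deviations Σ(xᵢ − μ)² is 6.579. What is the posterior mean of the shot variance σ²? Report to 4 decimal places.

With known mean μ and an Inverse-Gamma(α, β) prior on σ², the Normal likelihood is conjugate: posterior is Inv-Gamma(α + n/2, β + Σ(xᵢ−μ)²/2).
Posterior: Inv-Gamma(2.32 + 7/2, 3.67 + 6.579/2) = Inv-Gamma(5.82, 6.9595).
E[σ²|data] = β/(α−1) = 6.9595/4.82 = 1.4439.

1.4439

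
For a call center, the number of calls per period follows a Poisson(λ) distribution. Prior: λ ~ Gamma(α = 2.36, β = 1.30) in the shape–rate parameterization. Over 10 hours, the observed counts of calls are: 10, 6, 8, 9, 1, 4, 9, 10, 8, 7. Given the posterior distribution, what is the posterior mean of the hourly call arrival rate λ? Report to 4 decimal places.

With a Gamma(shape α, rate β) prior, the Poisson likelihood is conjugate: the posterior is Gamma(α + ΣXᵢ, β + n).
Sum of counts S = 72 over n = 10 hours.
Posterior: Gamma(α+S, β+n) = Gamma(2.36+72, 1.30+10) = Gamma(74.36, 11.30).
Posterior mean = α/β = 74.36/11.30 = 6.5805.

6.5805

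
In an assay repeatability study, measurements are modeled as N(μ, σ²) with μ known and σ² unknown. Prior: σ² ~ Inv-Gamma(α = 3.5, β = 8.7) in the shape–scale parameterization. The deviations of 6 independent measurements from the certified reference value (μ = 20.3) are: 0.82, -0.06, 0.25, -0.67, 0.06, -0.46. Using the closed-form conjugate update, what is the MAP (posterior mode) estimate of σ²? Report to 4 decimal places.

1.2535

With known mean μ and an Inverse-Gamma(α, β) prior on σ², the Normal likelihood is conjugate: posterior is Inv-Gamma(α + n/2, β + Σ(xᵢ−μ)²/2).
Σ(xᵢ−μ)² = (0.82)² + (-0.06)² + (0.25)² + (-0.67)² + (0.06)² + (-0.46)² = 1.4026.
Posterior: Inv-Gamma(3.5 + 6/2, 8.7 + 1.4026/2) = Inv-Gamma(6.50, 9.40130).
Mode = β/(α+1) = 9.40130/7.50 = 1.2535.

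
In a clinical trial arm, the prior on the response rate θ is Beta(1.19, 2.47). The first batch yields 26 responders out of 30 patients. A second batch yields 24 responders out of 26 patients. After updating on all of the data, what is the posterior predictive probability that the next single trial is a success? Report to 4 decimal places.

The Beta prior is conjugate to a Binomial/Bernoulli likelihood; the update adds successes to α and failures to β.
After batch 1: Beta(1.19+26, 2.47+4) = Beta(27.19, 6.47).
After batch 2: Beta(27.19+24, 6.47+2) = Beta(51.19, 8.47).
For a single future Bernoulli trial, P(success | data) = α/(α+β) = 0.8580.

0.8580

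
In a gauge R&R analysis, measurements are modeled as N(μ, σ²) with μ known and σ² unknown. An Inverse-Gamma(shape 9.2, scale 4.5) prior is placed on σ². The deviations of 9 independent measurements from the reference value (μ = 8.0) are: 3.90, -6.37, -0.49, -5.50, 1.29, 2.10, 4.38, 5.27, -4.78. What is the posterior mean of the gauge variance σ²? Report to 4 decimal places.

With known mean μ and an Inverse-Gamma(α, β) prior on σ², the Normal likelihood is conjugate: posterior is Inv-Gamma(α + n/2, β + Σ(xᵢ−μ)²/2).
Σ(xᵢ−μ)² = (3.90)² + (-6.37)² + (-0.49)² + (-5.50)² + (1.29)² + (2.10)² + (4.38)² + (5.27)² + (-4.78)² = 162.1568.
Posterior: Inv-Gamma(9.2 + 9/2, 4.5 + 162.1568/2) = Inv-Gamma(13.70, 85.57840).
E[σ²|data] = β/(α−1) = 85.57840/12.70 = 6.7385.

6.7385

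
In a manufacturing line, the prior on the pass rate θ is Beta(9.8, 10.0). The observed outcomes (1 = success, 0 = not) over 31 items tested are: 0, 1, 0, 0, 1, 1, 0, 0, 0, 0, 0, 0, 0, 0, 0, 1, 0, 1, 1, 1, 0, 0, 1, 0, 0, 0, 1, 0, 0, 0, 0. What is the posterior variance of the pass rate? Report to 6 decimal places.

0.004500

The Beta prior is conjugate to a Binomial/Bernoulli likelihood; the update adds successes to α and failures to β.
Posterior: Beta(α+k, β+n−k) = Beta(9.8+9, 10.0+22) = Beta(18.8, 32.0).
Var = αβ/((α+β)²(α+β+1)) = 18.8·32.0/(50.8²·51.8) = 0.004500.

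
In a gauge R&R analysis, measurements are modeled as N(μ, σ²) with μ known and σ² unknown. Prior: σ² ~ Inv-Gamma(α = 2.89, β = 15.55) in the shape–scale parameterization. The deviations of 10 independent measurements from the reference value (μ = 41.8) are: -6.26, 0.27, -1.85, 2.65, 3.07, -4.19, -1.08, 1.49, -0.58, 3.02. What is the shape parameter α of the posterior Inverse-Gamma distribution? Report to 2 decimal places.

7.89

With known mean μ and an Inverse-Gamma(α, β) prior on σ², the Normal likelihood is conjugate: posterior is Inv-Gamma(α + n/2, β + Σ(xᵢ−μ)²/2).
Σ(xᵢ−μ)² = (-6.26)² + (0.27)² + (-1.85)² + (2.65)² + (3.07)² + (-4.19)² + (-1.08)² + (1.49)² + (-0.58)² + (3.02)² = 89.5298.
Posterior: Inv-Gamma(2.89 + 10/2, 15.55 + 89.5298/2) = Inv-Gamma(7.89, 60.31490).
Posterior α = 7.89.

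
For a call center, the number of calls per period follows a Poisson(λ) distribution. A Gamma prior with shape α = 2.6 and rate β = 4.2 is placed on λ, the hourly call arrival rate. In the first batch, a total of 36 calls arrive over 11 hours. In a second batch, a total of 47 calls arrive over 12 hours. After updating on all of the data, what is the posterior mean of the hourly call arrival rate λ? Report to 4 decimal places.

With a Gamma(shape α, rate β) prior, the Poisson likelihood is conjugate: the posterior is Gamma(α + ΣXᵢ, β + n).
After batch 1: Gamma(α+S, β+n) = Gamma(2.6+36, 4.2+11) = Gamma(38.6, 15.2).
After batch 2: Gamma(α+S, β+n) = Gamma(38.6+47, 15.2+12) = Gamma(85.6, 27.2).
Posterior mean = α/β = 85.6/27.2 = 3.1471.

3.1471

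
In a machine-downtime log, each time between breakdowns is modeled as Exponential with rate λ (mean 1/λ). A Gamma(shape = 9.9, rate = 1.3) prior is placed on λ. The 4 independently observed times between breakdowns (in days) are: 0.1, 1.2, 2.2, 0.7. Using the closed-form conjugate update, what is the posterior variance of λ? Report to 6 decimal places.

0.459504

With a Gamma(shape α, rate β) prior on the exponential rate λ, the posterior after n observations with total T = Σxᵢ is Gamma(α+n, β+T).
Sum of observations T = 4.2 days; n = 4.
Posterior: Gamma(9.9+4, 1.3+4.2) = Gamma(13.9, 5.5).
Var = α/β² = 0.459504.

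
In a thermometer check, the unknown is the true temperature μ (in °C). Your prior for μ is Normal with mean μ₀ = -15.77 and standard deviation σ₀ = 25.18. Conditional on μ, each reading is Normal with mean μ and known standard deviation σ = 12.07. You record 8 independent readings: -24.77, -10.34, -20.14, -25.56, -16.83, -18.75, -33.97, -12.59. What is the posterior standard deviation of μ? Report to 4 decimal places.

For Normal data with known variance σ², a Normal(μ₀, σ₀²) prior on μ is conjugate. Posterior precision = 1/σ₀² + n/σ²; posterior mean is the precision-weighted average of μ₀ and x̄.
σ₀² = 25.18² = 634.0324, σ² = 12.07² = 145.6849; σ² + n·σ₀² = 145.6849 + 8·634.0324 = 5217.9441.
Posterior precision = 1/σ₀² + n/σ² = 1/634.0324 + 8/145.6849 = (σ² + n·σ₀²)/(σ₀²σ²) = 5217.9441/(634.0324·145.6849); posterior variance σₙ² = σ₀²σ²/(σ² + n·σ₀²) = 634.0324·145.6849/5217.9441 = 17.702173.
Posterior SD = √σₙ² = √(634.0324·145.6849/5217.9441) = 4.2074.

4.2074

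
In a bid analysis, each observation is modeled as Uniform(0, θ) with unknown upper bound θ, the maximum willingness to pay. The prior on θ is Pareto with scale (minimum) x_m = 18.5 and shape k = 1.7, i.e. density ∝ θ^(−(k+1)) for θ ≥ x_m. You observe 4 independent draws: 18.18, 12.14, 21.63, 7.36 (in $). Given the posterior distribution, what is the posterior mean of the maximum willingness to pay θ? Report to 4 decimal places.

26.2321

A Pareto(scale x_m, shape k) prior on the upper bound θ of Uniform(0, θ) is conjugate: posterior is Pareto(max(x_m, max xᵢ), k + n).
Sample maximum = 21.63; prior scale x_m = 18.5 → posterior scale = max = 21.63.
Posterior shape = 1.7 + 4 = 5.7.
E[θ|data] = k·x_m/(k−1) = 5.7·21.63/4.7 = 26.2321.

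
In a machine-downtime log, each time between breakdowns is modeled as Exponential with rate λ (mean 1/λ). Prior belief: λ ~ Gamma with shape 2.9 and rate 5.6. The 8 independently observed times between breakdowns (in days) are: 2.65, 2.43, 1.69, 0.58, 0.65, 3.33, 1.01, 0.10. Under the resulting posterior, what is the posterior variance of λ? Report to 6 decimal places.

0.033493

With a Gamma(shape α, rate β) prior on the exponential rate λ, the posterior after n observations with total T = Σxᵢ is Gamma(α+n, β+T).
Sum of observations T = 12.44 days; n = 8.
Posterior: Gamma(2.9+8, 5.6+12.44) = Gamma(10.9, 18.04).
Var = α/β² = 0.033493.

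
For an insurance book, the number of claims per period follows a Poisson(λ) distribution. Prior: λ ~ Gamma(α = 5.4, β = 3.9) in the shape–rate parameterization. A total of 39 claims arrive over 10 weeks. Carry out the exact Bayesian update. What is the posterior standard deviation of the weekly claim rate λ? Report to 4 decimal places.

With a Gamma(shape α, rate β) prior, the Poisson likelihood is conjugate: the posterior is Gamma(α + ΣXᵢ, β + n).
Posterior: Gamma(α+S, β+n) = Gamma(5.4+39, 3.9+10) = Gamma(44.4, 13.9).
SD = √α/β = √44.4/13.9 = 0.4794.

0.4794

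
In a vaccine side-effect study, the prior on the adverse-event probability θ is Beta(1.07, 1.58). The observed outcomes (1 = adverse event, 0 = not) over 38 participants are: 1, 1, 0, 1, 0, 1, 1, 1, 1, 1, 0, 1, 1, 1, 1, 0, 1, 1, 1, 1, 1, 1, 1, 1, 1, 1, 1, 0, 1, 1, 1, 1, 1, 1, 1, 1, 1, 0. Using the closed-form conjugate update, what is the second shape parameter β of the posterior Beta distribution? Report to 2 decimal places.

The Beta prior is conjugate to a Binomial/Bernoulli likelihood; the update adds successes to α and failures to β.
Posterior: Beta(α+k, β+n−k) = Beta(1.07+32, 1.58+6) = Beta(33.07, 7.58).
Posterior β = 7.58.

7.58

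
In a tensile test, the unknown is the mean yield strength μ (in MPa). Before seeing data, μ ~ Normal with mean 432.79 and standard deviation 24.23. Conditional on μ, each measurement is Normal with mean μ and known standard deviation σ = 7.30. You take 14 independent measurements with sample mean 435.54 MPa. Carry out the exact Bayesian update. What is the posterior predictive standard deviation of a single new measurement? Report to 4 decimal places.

For Normal data with known variance σ², a Normal(μ₀, σ₀²) prior on μ is conjugate. Posterior precision = 1/σ₀² + n/σ²; posterior mean is the precision-weighted average of μ₀ and x̄.
σ₀² = 24.23² = 587.0929, σ² = 7.30² = 53.29; σ² + n·σ₀² = 53.29 + 14·587.0929 = 8272.5906.
Posterior precision = 1/σ₀² + n/σ² = 1/587.0929 + 14/53.29 = (σ² + n·σ₀²)/(σ₀²σ²) = 8272.5906/(587.0929·53.29); posterior variance σₙ² = σ₀²σ²/(σ² + n·σ₀²) = 587.0929·53.29/8272.5906 = 3.781908.
Predictive variance for one new observation = σₙ² + σ² = 587.0929·53.29/8272.5906 + 53.29 = σ²·(σ₀² + 8272.5906)/8272.5906 = 53.29·8859.6835/8272.5906 = 57.071908; SD = √(53.29·8859.6835/8272.5906) = 7.5546.

7.5546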